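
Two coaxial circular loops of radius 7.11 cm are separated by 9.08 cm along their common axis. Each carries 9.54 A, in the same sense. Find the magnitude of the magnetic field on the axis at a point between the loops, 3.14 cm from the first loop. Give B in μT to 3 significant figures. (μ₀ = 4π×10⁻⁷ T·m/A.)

B ≈ 103 μT

Each loop contributes B = μ₀IR²/[2(R²+z²)^(3/2)] on the axis, with z measured from that loop.
Loop 1 (z = 0.0314 m): B₁ = 6.45×10⁻⁵ T. Loop 2 (z = 0.0594 m): B₂ = 3.81×10⁻⁵ T.
The fields add: B = B₁ + B₂ = 1.03×10⁻⁴ T.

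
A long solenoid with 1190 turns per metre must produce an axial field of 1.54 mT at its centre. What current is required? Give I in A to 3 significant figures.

Inside a long solenoid B = μ₀nI with n = 1190 m⁻¹, so I = B/(μ₀n).
I = 1.54×10⁻³ / (4π×10⁻⁷ × 1190) = 1.03 A.

I ≈ 1.03 A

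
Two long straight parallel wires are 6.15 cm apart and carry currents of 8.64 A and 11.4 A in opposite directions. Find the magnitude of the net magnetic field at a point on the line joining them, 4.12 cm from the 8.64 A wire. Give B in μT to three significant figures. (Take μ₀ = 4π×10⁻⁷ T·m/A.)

B ≈ 154 μT

Each long wire gives B = μ₀I/(2πd). Distances are d₁ = 0.0412 m and d₂ = 0.0203 m.
B₁ = 4.19×10⁻⁵ T, B₂ = 1.12×10⁻⁴ T.
Between antiparallel currents both contributions point the same way, so they add. B = B₁ + B₂ = 4.19×10⁻⁵ + 1.12×10⁻⁴ = 1.54×10⁻⁴ T.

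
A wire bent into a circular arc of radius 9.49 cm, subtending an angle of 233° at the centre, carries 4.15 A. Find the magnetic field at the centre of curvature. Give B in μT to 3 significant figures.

The Biot–Savart field of a circular arc at its centre is B = μ₀Iφ/(4πR), with φ = 4.067 rad.
B = (4π×10⁻⁷ × 4.15 × 4.067) / (4π × 0.0949) = 1.78×10⁻⁵ T.

B ≈ 17.8 μT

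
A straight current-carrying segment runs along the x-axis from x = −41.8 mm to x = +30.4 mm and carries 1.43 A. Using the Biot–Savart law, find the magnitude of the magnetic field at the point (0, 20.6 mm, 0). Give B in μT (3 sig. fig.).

For a finite straight segment, B = (μ₀I/4πd)(sinθ₁ + sinθ₂), where θ₁, θ₂ are the angles from the perpendicular to each end.
The perpendicular distance is d = 0.0206 m; the end-offsets along the wire are a = 0.0418 m and b = 0.0304 m.
sinθ₁ = 0.0418/√(0.0418²+0.0206²) = 0.8970; sinθ₂ = 0.0304/√(0.0304²+0.0206²) = 0.8278.
B = (4π×10⁻⁷ × 1.43) / (4π × 0.0206) × (0.8970 + 0.8278) = 1.20×10⁻⁵ T.

B ≈ 12.0 μT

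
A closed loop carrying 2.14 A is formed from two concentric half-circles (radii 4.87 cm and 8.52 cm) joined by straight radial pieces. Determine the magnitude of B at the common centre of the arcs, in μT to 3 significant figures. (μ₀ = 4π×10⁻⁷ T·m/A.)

B ≈ 5.91 μT

The radial connectors point toward the centre, so dl × r̂ = 0 and they contribute nothing.
Each semicircle gives μ₀I/(4R): inner arc 1.38×10⁻⁵ T, outer arc 7.89×10⁻⁶ T.
The two arcs carry current in opposite angular senses, so their fields oppose: B = |1.38×10⁻⁵ − 7.89×10⁻⁶| = 5.91×10⁻⁶ T.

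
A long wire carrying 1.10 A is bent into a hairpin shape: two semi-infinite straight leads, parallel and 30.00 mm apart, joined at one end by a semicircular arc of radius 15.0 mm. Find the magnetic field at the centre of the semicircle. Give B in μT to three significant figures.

The semicircular arc contributes B_arc = μ₀I·π/(4πR) = μ₀I/(4R) = 2.30×10⁻⁵ T.
Each semi-infinite lead is at perpendicular distance R = 0.015 m from the centre, with the perpendicular foot at its near end, so it contributes μ₀I/(4πR); both point the same way, together 1.47×10⁻⁵ T.
Arc and leads all point the same direction: B = 2.30×10⁻⁵ + 1.47×10⁻⁵ = 3.77×10⁻⁵ T.

B ≈ 37.7 μT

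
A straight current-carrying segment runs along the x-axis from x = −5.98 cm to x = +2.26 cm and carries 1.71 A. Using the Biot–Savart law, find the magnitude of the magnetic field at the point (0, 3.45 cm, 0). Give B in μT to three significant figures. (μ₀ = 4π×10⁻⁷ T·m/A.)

For a finite straight segment, B = (μ₀I/4πd)(sinθ₁ + sinθ₂), where θ₁, θ₂ are the angles from the perpendicular to each end.
The perpendicular distance is d = 0.0345 m; the end-offsets along the wire are a = 0.0598 m and b = 0.0226 m.
sinθ₁ = 0.0598/√(0.0598²+0.0345²) = 0.8662; sinθ₂ = 0.0226/√(0.0226²+0.0345²) = 0.5480.
B = (4π×10⁻⁷ × 1.71) / (4π × 0.0345) × (0.8662 + 0.5480) = 7.01×10⁻⁶ T.

B ≈ 7.01 μT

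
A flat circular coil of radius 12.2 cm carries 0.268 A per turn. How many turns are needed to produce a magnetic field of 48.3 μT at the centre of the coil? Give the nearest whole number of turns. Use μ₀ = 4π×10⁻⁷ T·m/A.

For an N-turn coil, B = Nμ₀I/(2R). A single turn gives B₁ = 1.38×10⁻⁶ T with R = 0.122 m.
N = B/B₁ = 4.83×10⁻⁵ / 1.38×10⁻⁶ = 34.99.

N = 35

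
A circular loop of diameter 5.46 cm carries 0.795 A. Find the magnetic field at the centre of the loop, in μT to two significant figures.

At the centre of a circular loop the Biot–Savart law gives B = μ₀I/(2R) (so R = 0.0273 m).
B = (4π×10⁻⁷ × 0.795) / (2 × 0.0273) = 1.83×10⁻⁵ T.

B ≈ 18 μT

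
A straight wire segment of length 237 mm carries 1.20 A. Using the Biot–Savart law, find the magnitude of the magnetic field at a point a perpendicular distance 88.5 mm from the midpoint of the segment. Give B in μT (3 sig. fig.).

For a finite straight segment, B = (μ₀I/4πd)(sinθ₁ + sinθ₂), where θ₁, θ₂ are the angles from the perpendicular to each end.
The perpendicular from the point meets the wire at its midpoint, so each end is L/2 = 0.1185 m away along the wire.
sinθ₁ = 0.1185/√(0.1185²+0.0885²) = 0.8012; sinθ₂ = 0.1185/√(0.1185²+0.0885²) = 0.8012.
B = (4π×10⁻⁷ × 1.20) / (4π × 0.0885) × (0.8012 + 0.8012) = 2.17×10⁻⁶ T.

B ≈ 2.17 μT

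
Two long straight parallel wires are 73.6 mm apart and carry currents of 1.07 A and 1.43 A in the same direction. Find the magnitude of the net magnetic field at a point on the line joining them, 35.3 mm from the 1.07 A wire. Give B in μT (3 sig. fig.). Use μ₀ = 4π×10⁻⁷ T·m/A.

B ≈ 1.41 μT

Each long wire gives B = μ₀I/(2πd). Distances are d₁ = 0.0353 m and d₂ = 0.0383 m.
B₁ = 6.06×10⁻⁶ T, B₂ = 7.47×10⁻⁶ T.
Between parallel currents the two contributions point in opposite directions, so they subtract. B = |B₁ − B₂| = |6.06×10⁻⁶ − 7.47×10⁻⁶| = 1.41×10⁻⁶ T.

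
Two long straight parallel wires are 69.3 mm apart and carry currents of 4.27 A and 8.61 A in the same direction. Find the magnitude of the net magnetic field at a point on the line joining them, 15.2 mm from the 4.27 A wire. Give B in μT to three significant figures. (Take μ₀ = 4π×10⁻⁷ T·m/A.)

Each long wire gives B = μ₀I/(2πd). Distances are d₁ = 0.0152 m and d₂ = 0.0541 m.
B₁ = 5.62×10⁻⁵ T, B₂ = 3.18×10⁻⁵ T.
Between parallel currents the two contributions point in opposite directions, so they subtract. B = |B₁ − B₂| = |5.62×10⁻⁵ − 3.18×10⁻⁵| = 2.44×10⁻⁵ T.

B ≈ 24.4 μT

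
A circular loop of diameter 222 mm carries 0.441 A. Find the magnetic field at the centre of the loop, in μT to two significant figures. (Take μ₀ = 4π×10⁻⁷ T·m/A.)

B ≈ 2.5 μT

At the centre of a circular loop the Biot–Savart law gives B = μ₀I/(2R) (so R = 0.111 m).
B = (4π×10⁻⁷ × 0.441) / (2 × 0.111) = 2.50×10⁻⁶ T.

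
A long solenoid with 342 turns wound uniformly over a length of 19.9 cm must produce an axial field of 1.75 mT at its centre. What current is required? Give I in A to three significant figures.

I ≈ 0.810 A

Inside a long solenoid B = μ₀nI with n = 1719 m⁻¹, so I = B/(μ₀n).
I = 1.75×10⁻³ / (4π×10⁻⁷ × 1719) = 0.810 A.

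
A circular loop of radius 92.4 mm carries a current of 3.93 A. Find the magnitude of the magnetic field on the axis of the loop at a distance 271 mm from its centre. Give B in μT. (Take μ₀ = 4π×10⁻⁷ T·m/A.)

On the axis of a circular loop, B = μ₀IR² / [2(R²+z²)^(3/2)].
R² + z² = (0.0924)² + (0.271)² = 0.08198 m², and (R²+z²)^(3/2) = 2.35×10⁻² m³.
B = (4π×10⁻⁷ × 3.93 × 0.008538) / (2 × 2.35×10⁻²) = 8.98×10⁻⁷ T.

B ≈ 0.898 μT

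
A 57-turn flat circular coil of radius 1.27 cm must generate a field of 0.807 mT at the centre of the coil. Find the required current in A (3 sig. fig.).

I ≈ 0.286 A

For an N-turn coil, B = Nμ₀I/(2R) with R = 0.0127 m, so I = 2RB/(Nμ₀) = 2 × 0.0127 × 8.07×10⁻⁴ / (57 × 4π×10⁻⁷) = 0.286 A.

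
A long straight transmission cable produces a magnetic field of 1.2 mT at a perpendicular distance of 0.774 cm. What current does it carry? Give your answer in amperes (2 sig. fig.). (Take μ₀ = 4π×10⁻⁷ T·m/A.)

I ≈ 46 A

For a long straight wire B = μ₀I/(2πd), so I = 2πdB/μ₀.
I = 2π × 0.00774 × 1.20×10⁻³ / (4π×10⁻⁷) = 46.4 A.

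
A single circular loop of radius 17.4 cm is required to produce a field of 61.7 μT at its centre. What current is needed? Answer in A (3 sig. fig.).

I ≈ 17.1 A

At the centre of a circular loop B = μ₀I/(2R), so I = 2RB/μ₀.
With R = 0.174 m, I = 2 × 0.174 × 6.17×10⁻⁵ / (4π×10⁻⁷) = 17.1 A.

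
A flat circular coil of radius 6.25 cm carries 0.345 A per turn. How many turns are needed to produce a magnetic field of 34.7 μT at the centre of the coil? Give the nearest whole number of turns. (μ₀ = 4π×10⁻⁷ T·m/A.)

For an N-turn coil, B = Nμ₀I/(2R). A single turn gives B₁ = 3.47×10⁻⁶ T with R = 0.0625 m.
N = B/B₁ = 3.47×10⁻⁵ / 3.47×10⁻⁶ = 10.00.

N = 10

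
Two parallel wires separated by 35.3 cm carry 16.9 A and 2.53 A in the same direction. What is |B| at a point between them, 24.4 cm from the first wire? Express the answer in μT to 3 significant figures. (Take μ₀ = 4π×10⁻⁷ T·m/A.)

Each long wire gives B = μ₀I/(2πd). Distances are d₁ = 0.244 m and d₂ = 0.109 m.
B₁ = 1.39×10⁻⁵ T, B₂ = 4.64×10⁻⁶ T.
Between parallel currents the two contributions point in opposite directions, so they subtract. B = |B₁ − B₂| = |1.39×10⁻⁵ − 4.64×10⁻⁶| = 9.21×10⁻⁶ T.

B ≈ 9.21 μT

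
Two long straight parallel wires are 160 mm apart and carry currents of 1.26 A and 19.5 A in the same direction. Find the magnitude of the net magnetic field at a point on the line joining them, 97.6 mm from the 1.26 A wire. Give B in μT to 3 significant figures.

B ≈ 59.9 μT

Each long wire gives B = μ₀I/(2πd). Distances are d₁ = 0.0976 m and d₂ = 0.0624 m.
B₁ = 2.58×10⁻⁶ T, B₂ = 6.25×10⁻⁵ T.
Between parallel currents the two contributions point in opposite directions, so they subtract. B = |B₁ − B₂| = |2.58×10⁻⁶ − 6.25×10⁻⁵| = 5.99×10⁻⁵ T.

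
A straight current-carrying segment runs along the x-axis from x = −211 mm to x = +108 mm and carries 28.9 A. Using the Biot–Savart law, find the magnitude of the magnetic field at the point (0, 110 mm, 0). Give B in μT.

For a finite straight segment, B = (μ₀I/4πd)(sinθ₁ + sinθ₂), where θ₁, θ₂ are the angles from the perpendicular to each end.
The perpendicular distance is d = 0.11 m; the end-offsets along the wire are a = 0.211 m and b = 0.108 m.
sinθ₁ = 0.211/√(0.211²+0.11²) = 0.8867; sinθ₂ = 0.108/√(0.108²+0.11²) = 0.7006.
B = (4π×10⁻⁷ × 28.9) / (4π × 0.11) × (0.8867 + 0.7006) = 4.17×10⁻⁵ T.

B ≈ 41.7 μT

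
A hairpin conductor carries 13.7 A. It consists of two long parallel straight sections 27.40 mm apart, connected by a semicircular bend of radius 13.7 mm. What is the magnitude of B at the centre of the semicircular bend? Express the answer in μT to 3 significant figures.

B ≈ 514 μT

The semicircular arc contributes B_arc = μ₀I·π/(4πR) = μ₀I/(4R) = 3.14×10⁻⁴ T.
Each semi-infinite lead is at perpendicular distance R = 0.0137 m from the centre, with the perpendicular foot at its near end, so it contributes μ₀I/(4πR); both point the same way, together 2.00×10⁻⁴ T.
Arc and leads all point the same direction: B = 3.14×10⁻⁴ + 2.00×10⁻⁴ = 5.14×10⁻⁴ T.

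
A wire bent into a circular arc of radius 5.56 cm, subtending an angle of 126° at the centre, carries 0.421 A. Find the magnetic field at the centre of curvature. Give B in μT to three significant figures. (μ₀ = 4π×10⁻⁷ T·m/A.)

B ≈ 1.67 μT

The Biot–Savart field of a circular arc at its centre is B = μ₀Iφ/(4πR), with φ = 2.199 rad.
B = (4π×10⁻⁷ × 0.421 × 2.199) / (4π × 0.0556) = 1.67×10⁻⁶ T.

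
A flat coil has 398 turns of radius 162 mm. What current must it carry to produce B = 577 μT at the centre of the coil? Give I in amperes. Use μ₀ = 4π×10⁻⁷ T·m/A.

I ≈ 0.374 A

For an N-turn coil, B = Nμ₀I/(2R) with R = 0.162 m, so I = 2RB/(Nμ₀) = 2 × 0.162 × 5.77×10⁻⁴ / (398 × 4π×10⁻⁷) = 0.374 A.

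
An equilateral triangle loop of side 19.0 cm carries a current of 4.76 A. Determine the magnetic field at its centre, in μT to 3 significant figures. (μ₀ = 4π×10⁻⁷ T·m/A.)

Each side is a finite straight segment at perpendicular distance d = a/(2 tan(π/3)) = 0.05485 m from the centre, with end-angles ±π/3.
One side contributes B₁ = (μ₀I/4πd)·2 sin(π/3) = 1.50×10⁻⁵ T.
All 3 sides add in the same direction: B = 3 × 1.50×10⁻⁵ = 4.51×10⁻⁵ T.

B ≈ 45.1 μT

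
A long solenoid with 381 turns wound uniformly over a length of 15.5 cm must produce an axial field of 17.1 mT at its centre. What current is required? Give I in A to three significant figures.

I ≈ 5.54 A

Inside a long solenoid B = μ₀nI with n = 2458 m⁻¹, so I = B/(μ₀n).
I = 1.71×10⁻² / (4π×10⁻⁷ × 2458) = 5.54 A.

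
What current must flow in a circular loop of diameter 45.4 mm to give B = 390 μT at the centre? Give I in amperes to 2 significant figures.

I ≈ 14 A

At the centre of a circular loop B = μ₀I/(2R), so I = 2RB/μ₀.
With R = 0.0227 m, I = 2 × 0.0227 × 3.90×10⁻⁴ / (4π×10⁻⁷) = 14.1 A.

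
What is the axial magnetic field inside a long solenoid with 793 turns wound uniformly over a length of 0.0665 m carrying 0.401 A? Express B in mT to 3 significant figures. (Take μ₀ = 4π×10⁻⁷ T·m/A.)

B ≈ 6.01 mT

Inside a long solenoid, B = μ₀nI with n = 1.192×10⁴ turns/m.
B = 4π×10⁻⁷ × 1.192×10⁴ × 0.401 = 6.01×10⁻³ T.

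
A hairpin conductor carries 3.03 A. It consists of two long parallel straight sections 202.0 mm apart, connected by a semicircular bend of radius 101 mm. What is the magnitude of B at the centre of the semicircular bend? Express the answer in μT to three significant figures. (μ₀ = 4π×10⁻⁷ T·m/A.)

B ≈ 15.4 μT

The semicircular arc contributes B_arc = μ₀I·π/(4πR) = μ₀I/(4R) = 9.42×10⁻⁶ T.
Each semi-infinite lead is at perpendicular distance R = 0.101 m from the centre, with the perpendicular foot at its near end, so it contributes μ₀I/(4πR); both point the same way, together 6.00×10⁻⁶ T.
Arc and leads all point the same direction: B = 9.42×10⁻⁶ + 6.00×10⁻⁶ = 1.54×10⁻⁵ T.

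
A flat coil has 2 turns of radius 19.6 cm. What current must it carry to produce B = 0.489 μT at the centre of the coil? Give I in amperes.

I ≈ 0.0763 A

For an N-turn coil, B = Nμ₀I/(2R) with R = 0.196 m, so I = 2RB/(Nμ₀) = 2 × 0.196 × 4.89×10⁻⁷ / (2 × 4π×10⁻⁷) = 7.63×10⁻² A.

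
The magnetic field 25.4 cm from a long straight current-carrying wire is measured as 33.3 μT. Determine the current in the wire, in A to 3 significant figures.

For a long straight wire B = μ₀I/(2πd), so I = 2πdB/μ₀.
I = 2π × 0.254 × 3.33×10⁻⁵ / (4π×10⁻⁷) = 42.3 A.

I ≈ 42.3 A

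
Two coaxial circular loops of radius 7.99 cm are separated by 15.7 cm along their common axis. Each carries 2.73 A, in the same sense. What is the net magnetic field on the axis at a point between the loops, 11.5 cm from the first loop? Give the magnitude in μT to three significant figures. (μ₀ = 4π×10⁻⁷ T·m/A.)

B ≈ 18.9 μT

Each loop contributes B = μ₀IR²/[2(R²+z²)^(3/2)] on the axis, with z measured from that loop.
Loop 1 (z = 0.115 m): B₁ = 3.99×10⁻⁶ T. Loop 2 (z = 0.042 m): B₂ = 1.49×10⁻⁵ T.
The fields add: B = B₁ + B₂ = 1.89×10⁻⁵ T.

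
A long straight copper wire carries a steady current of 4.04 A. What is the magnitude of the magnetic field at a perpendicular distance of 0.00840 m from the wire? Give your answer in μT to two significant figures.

B ≈ 96 μT

For an infinitely long straight wire, B = μ₀I/(2πd).
B = (4π×10⁻⁷ × 4.04) / (2π × 0.0084) = 9.62×10⁻⁵ T.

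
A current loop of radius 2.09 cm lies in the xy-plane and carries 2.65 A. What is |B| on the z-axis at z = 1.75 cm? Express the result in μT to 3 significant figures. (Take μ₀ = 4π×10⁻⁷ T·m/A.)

B ≈ 35.9 μT

On the axis of a circular loop, B = μ₀IR² / [2(R²+z²)^(3/2)].
R² + z² = (0.0209)² + (0.0175)² = 0.0007431 m², and (R²+z²)^(3/2) = 2.03×10⁻⁵ m³.
B = (4π×10⁻⁷ × 2.65 × 0.0004368) / (2 × 2.03×10⁻⁵) = 3.59×10⁻⁵ T.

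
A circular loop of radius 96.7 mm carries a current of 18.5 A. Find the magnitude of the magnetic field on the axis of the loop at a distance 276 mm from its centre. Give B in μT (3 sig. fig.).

On the axis of a circular loop, B = μ₀IR² / [2(R²+z²)^(3/2)].
R² + z² = (0.0967)² + (0.276)² = 0.08553 m², and (R²+z²)^(3/2) = 2.50×10⁻² m³.
B = (4π×10⁻⁷ × 18.5 × 0.009351) / (2 × 2.50×10⁻²) = 4.35×10⁻⁶ T.

B ≈ 4.35 μT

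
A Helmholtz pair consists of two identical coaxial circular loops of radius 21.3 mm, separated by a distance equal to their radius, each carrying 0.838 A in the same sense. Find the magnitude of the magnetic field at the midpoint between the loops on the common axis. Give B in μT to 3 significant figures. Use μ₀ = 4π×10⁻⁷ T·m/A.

B ≈ 35.4 μT

Each loop contributes B = μ₀IR²/[2(R²+z²)^(3/2)] on the axis, with z measured from that loop.
Loop 1 (z = 0.01065 m): B₁ = 1.77×10⁻⁵ T. Loop 2 (z = 0.01065 m): B₂ = 1.77×10⁻⁵ T.
The fields add: B = B₁ + B₂ = 3.54×10⁻⁵ T.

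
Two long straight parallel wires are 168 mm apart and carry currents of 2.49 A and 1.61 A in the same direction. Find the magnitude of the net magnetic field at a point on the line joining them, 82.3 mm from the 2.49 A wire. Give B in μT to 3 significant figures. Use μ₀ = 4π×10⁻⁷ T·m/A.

B ≈ 2.29 μT

Each long wire gives B = μ₀I/(2πd). Distances are d₁ = 0.0823 m and d₂ = 0.0857 m.
B₁ = 6.05×10⁻⁶ T, B₂ = 3.76×10⁻⁶ T.
Between parallel currents the two contributions point in opposite directions, so they subtract. B = |B₁ − B₂| = |6.05×10⁻⁶ − 3.76×10⁻⁶| = 2.29×10⁻⁶ T.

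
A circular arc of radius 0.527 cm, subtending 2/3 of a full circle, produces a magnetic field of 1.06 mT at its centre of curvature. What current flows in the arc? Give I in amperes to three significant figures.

I ≈ 13.3 A

For a circular arc, B = μ₀Iφ/(4πR) with φ in radians; here φ = 4.189 rad.
So I = 4πRB/(μ₀φ) = 4π × 0.00527 × 1.06×10⁻³ / (4π×10⁻⁷ × 4.189) = 13.3 A.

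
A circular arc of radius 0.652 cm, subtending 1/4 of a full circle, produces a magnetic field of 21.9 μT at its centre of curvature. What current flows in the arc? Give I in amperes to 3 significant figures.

For a circular arc, B = μ₀Iφ/(4πR) with φ in radians; here φ = 1.571 rad.
So I = 4πRB/(μ₀φ) = 4π × 0.00652 × 2.19×10⁻⁵ / (4π×10⁻⁷ × 1.571) = 0.909 A.

I ≈ 0.909 A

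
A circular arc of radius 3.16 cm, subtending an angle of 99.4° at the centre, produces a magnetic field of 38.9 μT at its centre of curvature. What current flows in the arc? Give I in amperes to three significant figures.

I ≈ 7.09 A

For a circular arc, B = μ₀Iφ/(4πR) with φ in radians; here φ = 1.735 rad.
So I = 4πRB/(μ₀φ) = 4π × 0.0316 × 3.89×10⁻⁵ / (4π×10⁻⁷ × 1.735) = 7.09 A.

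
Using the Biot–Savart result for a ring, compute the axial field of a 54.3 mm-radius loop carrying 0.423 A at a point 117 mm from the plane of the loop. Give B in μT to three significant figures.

B ≈ 0.365 μT

On the axis of a circular loop, B = μ₀IR² / [2(R²+z²)^(3/2)].
R² + z² = (0.0543)² + (0.117)² = 0.01664 m², and (R²+z²)^(3/2) = 2.15×10⁻³ m³.
B = (4π×10⁻⁷ × 0.423 × 0.002948) / (2 × 2.15×10⁻³) = 3.65×10⁻⁷ T.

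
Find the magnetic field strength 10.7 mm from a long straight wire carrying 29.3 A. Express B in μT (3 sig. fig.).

For an infinitely long straight wire, B = μ₀I/(2πd).
B = (4π×10⁻⁷ × 29.3) / (2π × 0.0107) = 5.48×10⁻⁴ T.

B ≈ 548 μT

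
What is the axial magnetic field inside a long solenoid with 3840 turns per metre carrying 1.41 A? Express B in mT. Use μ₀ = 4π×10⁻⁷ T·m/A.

B ≈ 6.80 mT

Inside a long solenoid, B = μ₀nI with n = 3840 turns/m.
B = 4π×10⁻⁷ × 3840 × 1.41 = 6.80×10⁻³ T.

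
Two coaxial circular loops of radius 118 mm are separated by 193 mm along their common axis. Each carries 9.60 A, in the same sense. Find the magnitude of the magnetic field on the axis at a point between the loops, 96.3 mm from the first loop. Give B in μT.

Each loop contributes B = μ₀IR²/[2(R²+z²)^(3/2)] on the axis, with z measured from that loop.
Loop 1 (z = 0.0963 m): B₁ = 2.38×10⁻⁵ T. Loop 2 (z = 0.0967 m): B₂ = 2.37×10⁻⁵ T.
The fields add: B = B₁ + B₂ = 4.74×10⁻⁵ T.

B ≈ 47.4 μT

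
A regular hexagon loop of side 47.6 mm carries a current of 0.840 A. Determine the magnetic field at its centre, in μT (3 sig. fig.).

B ≈ 12.2 μT

Each side is a finite straight segment at perpendicular distance d = a/(2 tan(π/6)) = 0.04122 m from the centre, with end-angles ±π/6.
One side contributes B₁ = (μ₀I/4πd)·2 sin(π/6) = 2.04×10⁻⁶ T.
All 6 sides add in the same direction: B = 6 × 2.04×10⁻⁶ = 1.22×10⁻⁵ T.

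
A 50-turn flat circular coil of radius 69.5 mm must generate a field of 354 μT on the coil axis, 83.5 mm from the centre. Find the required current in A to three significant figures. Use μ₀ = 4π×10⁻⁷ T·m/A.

I ≈ 2.99 A

For an N-turn coil, B = Nμ₀IR²/[2(R²+z²)^(3/2)] with R = 0.0695 m, z = 0.0835 m, so I = 2B(R²+z²)^(3/2)/(Nμ₀R²) = 2 × 3.54×10⁻⁴ × 1.28×10⁻³ / (50 × 4π×10⁻⁷ × 0.00483) = 2.99 A.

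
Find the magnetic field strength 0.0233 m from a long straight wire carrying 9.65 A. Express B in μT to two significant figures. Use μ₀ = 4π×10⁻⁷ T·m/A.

For an infinitely long straight wire, B = μ₀I/(2πd).
B = (4π×10⁻⁷ × 9.65) / (2π × 0.0233) = 8.28×10⁻⁵ T.

B ≈ 83 μT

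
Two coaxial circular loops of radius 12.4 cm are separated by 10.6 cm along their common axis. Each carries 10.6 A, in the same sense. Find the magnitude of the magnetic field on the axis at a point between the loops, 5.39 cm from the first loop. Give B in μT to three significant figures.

B ≈ 83.5 μT

Each loop contributes B = μ₀IR²/[2(R²+z²)^(3/2)] on the axis, with z measured from that loop.
Loop 1 (z = 0.0539 m): B₁ = 4.14×10⁻⁵ T. Loop 2 (z = 0.0521 m): B₂ = 4.21×10⁻⁵ T.
The fields add: B = B₁ + B₂ = 8.35×10⁻⁵ T.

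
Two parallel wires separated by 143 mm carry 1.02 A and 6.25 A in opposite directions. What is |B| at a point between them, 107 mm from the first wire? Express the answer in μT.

B ≈ 36.6 μT

Each long wire gives B = μ₀I/(2πd). Distances are d₁ = 0.107 m and d₂ = 0.036 m.
B₁ = 1.91×10⁻⁶ T, B₂ = 3.47×10⁻⁵ T.
Between antiparallel currents both contributions point the same way, so they add. B = B₁ + B₂ = 1.91×10⁻⁶ + 3.47×10⁻⁵ = 3.66×10⁻⁵ T.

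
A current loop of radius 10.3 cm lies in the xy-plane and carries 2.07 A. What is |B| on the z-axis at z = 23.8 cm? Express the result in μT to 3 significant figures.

On the axis of a circular loop, B = μ₀IR² / [2(R²+z²)^(3/2)].
R² + z² = (0.103)² + (0.238)² = 0.06725 m², and (R²+z²)^(3/2) = 1.74×10⁻² m³.
B = (4π×10⁻⁷ × 2.07 × 0.01061) / (2 × 1.74×10⁻²) = 7.91×10⁻⁷ T.

B ≈ 0.791 μT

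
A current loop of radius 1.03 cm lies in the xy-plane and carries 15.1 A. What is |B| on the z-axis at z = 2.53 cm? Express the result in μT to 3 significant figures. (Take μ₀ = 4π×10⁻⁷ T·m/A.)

On the axis of a circular loop, B = μ₀IR² / [2(R²+z²)^(3/2)].
R² + z² = (0.0103)² + (0.0253)² = 0.0007462 m², and (R²+z²)^(3/2) = 2.04×10⁻⁵ m³.
B = (4π×10⁻⁷ × 15.1 × 0.0001061) / (2 × 2.04×10⁻⁵) = 4.94×10⁻⁵ T.

B ≈ 49.4 μT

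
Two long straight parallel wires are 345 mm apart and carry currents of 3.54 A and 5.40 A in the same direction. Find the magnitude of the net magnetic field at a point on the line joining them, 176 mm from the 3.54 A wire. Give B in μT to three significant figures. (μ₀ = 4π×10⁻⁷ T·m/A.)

Each long wire gives B = μ₀I/(2πd). Distances are d₁ = 0.176 m and d₂ = 0.169 m.
B₁ = 4.02×10⁻⁶ T, B₂ = 6.39×10⁻⁶ T.
Between parallel currents the two contributions point in opposite directions, so they subtract. B = |B₁ − B₂| = |4.02×10⁻⁶ − 6.39×10⁻⁶| = 2.37×10⁻⁶ T.

B ≈ 2.37 μT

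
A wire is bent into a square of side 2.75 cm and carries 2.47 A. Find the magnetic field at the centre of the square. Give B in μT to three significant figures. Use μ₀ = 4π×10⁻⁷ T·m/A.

B ≈ 102 μT

Each side is a finite straight segment at perpendicular distance d = a/(2 tan(π/4)) = 0.01375 m from the centre, with end-angles ±π/4.
One side contributes B₁ = (μ₀I/4πd)·2 sin(π/4) = 2.54×10⁻⁵ T.
All 4 sides add in the same direction: B = 4 × 2.54×10⁻⁵ = 1.02×10⁻⁴ T.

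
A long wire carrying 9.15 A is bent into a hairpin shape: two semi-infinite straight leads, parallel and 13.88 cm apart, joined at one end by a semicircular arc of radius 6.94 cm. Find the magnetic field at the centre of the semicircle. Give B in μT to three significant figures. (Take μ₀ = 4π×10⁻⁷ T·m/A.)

The semicircular arc contributes B_arc = μ₀I·π/(4πR) = μ₀I/(4R) = 4.14×10⁻⁵ T.
Each semi-infinite lead is at perpendicular distance R = 0.0694 m from the centre, with the perpendicular foot at its near end, so it contributes μ₀I/(4πR); both point the same way, together 2.64×10⁻⁵ T.
Arc and leads all point the same direction: B = 4.14×10⁻⁵ + 2.64×10⁻⁵ = 6.78×10⁻⁵ T.

B ≈ 67.8 μT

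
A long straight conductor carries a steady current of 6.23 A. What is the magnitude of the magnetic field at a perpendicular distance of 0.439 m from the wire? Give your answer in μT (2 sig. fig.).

For an infinitely long straight wire, B = μ₀I/(2πd).
B = (4π×10⁻⁷ × 6.23) / (2π × 0.439) = 2.84×10⁻⁶ T.

B ≈ 2.8 μT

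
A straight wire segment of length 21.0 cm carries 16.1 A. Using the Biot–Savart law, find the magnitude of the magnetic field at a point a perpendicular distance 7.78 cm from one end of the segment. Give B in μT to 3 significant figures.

B ≈ 19.4 μT

For a finite straight segment, B = (μ₀I/4πd)(sinθ₁ + sinθ₂), where θ₁, θ₂ are the angles from the perpendicular to each end.
The perpendicular foot is at one end, so the two end-offsets along the wire are 0 and L = 0.21 m.
sinθ₁ = 0/√(0²+0.0778²) = 0.0000; sinθ₂ = 0.21/√(0.21²+0.0778²) = 0.9377.
B = (4π×10⁻⁷ × 16.1) / (4π × 0.0778) × (0.0000 + 0.9377) = 1.94×10⁻⁵ T.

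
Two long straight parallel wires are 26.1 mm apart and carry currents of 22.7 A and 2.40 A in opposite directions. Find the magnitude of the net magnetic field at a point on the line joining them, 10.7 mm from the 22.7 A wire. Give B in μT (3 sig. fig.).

Each long wire gives B = μ₀I/(2πd). Distances are d₁ = 0.0107 m and d₂ = 0.0154 m.
B₁ = 4.24×10⁻⁴ T, B₂ = 3.12×10⁻⁵ T.
Between antiparallel currents both contributions point the same way, so they add. B = B₁ + B₂ = 4.24×10⁻⁴ + 3.12×10⁻⁵ = 4.55×10⁻⁴ T.

B ≈ 455 μT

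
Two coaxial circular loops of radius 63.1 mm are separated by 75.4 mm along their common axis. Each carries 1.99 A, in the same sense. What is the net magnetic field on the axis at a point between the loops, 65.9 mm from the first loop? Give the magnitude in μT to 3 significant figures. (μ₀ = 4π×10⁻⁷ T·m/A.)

Each loop contributes B = μ₀IR²/[2(R²+z²)^(3/2)] on the axis, with z measured from that loop.
Loop 1 (z = 0.0659 m): B₁ = 6.55×10⁻⁶ T. Loop 2 (z = 0.0095 m): B₂ = 1.92×10⁻⁵ T.
The fields add: B = B₁ + B₂ = 2.57×10⁻⁵ T.

B ≈ 25.7 μT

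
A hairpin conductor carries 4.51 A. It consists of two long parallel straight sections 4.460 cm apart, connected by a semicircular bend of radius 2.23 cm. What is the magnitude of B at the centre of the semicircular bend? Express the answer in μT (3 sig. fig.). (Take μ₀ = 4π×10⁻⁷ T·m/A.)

B ≈ 104 μT

The semicircular arc contributes B_arc = μ₀I·π/(4πR) = μ₀I/(4R) = 6.35×10⁻⁵ T.
Each semi-infinite lead is at perpendicular distance R = 0.0223 m from the centre, with the perpendicular foot at its near end, so it contributes μ₀I/(4πR); both point the same way, together 4.04×10⁻⁵ T.
Arc and leads all point the same direction: B = 6.35×10⁻⁵ + 4.04×10⁻⁵ = 1.04×10⁻⁴ T.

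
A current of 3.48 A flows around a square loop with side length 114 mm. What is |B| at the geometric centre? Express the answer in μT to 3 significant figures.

Each side is a finite straight segment at perpendicular distance d = a/(2 tan(π/4)) = 0.057 m from the centre, with end-angles ±π/4.
One side contributes B₁ = (μ₀I/4πd)·2 sin(π/4) = 8.63×10⁻⁶ T.
All 4 sides add in the same direction: B = 4 × 8.63×10⁻⁶ = 3.45×10⁻⁵ T.

B ≈ 34.5 μT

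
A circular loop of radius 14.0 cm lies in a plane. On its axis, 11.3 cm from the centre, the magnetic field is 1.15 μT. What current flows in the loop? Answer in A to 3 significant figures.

On the axis of a loop, B = μ₀IR²/[2(R²+z²)^(3/2)], so I = 2B(R²+z²)^(3/2)/(μ₀R²).
R² + z² = 0.0196 + 0.01277 = 0.03237 m²; raised to 3/2 gives 5.82×10⁻³ m³.
I = 2 × 1.15×10⁻⁶ × 5.82×10⁻³ / (1.26×10⁻⁶ × 0.0196) = 0.544 A.

I ≈ 0.544 A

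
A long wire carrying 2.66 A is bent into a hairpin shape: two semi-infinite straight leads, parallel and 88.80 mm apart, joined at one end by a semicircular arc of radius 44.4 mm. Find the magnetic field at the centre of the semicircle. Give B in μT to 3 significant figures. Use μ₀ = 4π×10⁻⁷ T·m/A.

The semicircular arc contributes B_arc = μ₀I·π/(4πR) = μ₀I/(4R) = 1.88×10⁻⁵ T.
Each semi-infinite lead is at perpendicular distance R = 0.0444 m from the centre, with the perpendicular foot at its near end, so it contributes μ₀I/(4πR); both point the same way, together 1.20×10⁻⁵ T.
Arc and leads all point the same direction: B = 1.88×10⁻⁵ + 1.20×10⁻⁵ = 3.08×10⁻⁵ T.

B ≈ 30.8 μT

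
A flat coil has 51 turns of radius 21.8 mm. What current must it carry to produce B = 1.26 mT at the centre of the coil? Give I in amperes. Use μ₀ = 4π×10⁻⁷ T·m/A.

For an N-turn coil, B = Nμ₀I/(2R) with R = 0.0218 m, so I = 2RB/(Nμ₀) = 2 × 0.0218 × 1.26×10⁻³ / (51 × 4π×10⁻⁷) = 0.857 A.

I ≈ 0.857 A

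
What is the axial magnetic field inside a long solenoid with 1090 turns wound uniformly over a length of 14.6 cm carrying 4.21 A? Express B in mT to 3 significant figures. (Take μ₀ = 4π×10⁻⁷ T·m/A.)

Inside a long solenoid, B = μ₀nI with n = 7466 turns/m.
B = 4π×10⁻⁷ × 7466 × 4.21 = 3.95×10⁻² T.

B ≈ 39.5 mT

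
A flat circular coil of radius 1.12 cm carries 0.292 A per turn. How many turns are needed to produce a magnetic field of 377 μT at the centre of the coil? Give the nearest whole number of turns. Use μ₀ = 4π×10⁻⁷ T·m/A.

For an N-turn coil, B = Nμ₀I/(2R). A single turn gives B₁ = 1.64×10⁻⁵ T with R = 0.0112 m.
N = B/B₁ = 3.77×10⁻⁴ / 1.64×10⁻⁵ = 23.01.

N = 23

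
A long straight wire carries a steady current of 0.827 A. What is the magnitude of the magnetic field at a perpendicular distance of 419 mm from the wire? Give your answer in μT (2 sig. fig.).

B ≈ 0.39 μT

For an infinitely long straight wire, B = μ₀I/(2πd).
B = (4π×10⁻⁷ × 0.827) / (2π × 0.419) = 3.95×10⁻⁷ T.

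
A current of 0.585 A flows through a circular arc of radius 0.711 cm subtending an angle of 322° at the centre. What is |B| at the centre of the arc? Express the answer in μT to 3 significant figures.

The Biot–Savart field of a circular arc at its centre is B = μ₀Iφ/(4πR), with φ = 5.62 rad.
B = (4π×10⁻⁷ × 0.585 × 5.62) / (4π × 0.00711) = 4.62×10⁻⁵ T.

B ≈ 46.2 μT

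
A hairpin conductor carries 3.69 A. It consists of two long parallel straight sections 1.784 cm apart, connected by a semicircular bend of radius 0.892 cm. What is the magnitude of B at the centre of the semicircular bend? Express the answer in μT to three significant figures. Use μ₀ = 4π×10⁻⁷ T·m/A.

The semicircular arc contributes B_arc = μ₀I·π/(4πR) = μ₀I/(4R) = 1.30×10⁻⁴ T.
Each semi-infinite lead is at perpendicular distance R = 0.00892 m from the centre, with the perpendicular foot at its near end, so it contributes μ₀I/(4πR); both point the same way, together 8.27×10⁻⁵ T.
Arc and leads all point the same direction: B = 1.30×10⁻⁴ + 8.27×10⁻⁵ = 2.13×10⁻⁴ T.

B ≈ 213 μT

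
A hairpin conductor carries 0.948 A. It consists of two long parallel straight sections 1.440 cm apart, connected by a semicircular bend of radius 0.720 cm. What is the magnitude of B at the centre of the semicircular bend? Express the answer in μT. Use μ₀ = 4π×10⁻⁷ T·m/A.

B ≈ 67.7 μT

The semicircular arc contributes B_arc = μ₀I·π/(4πR) = μ₀I/(4R) = 4.14×10⁻⁵ T.
Each semi-infinite lead is at perpendicular distance R = 0.0072 m from the centre, with the perpendicular foot at its near end, so it contributes μ₀I/(4πR); both point the same way, together 2.63×10⁻⁵ T.
Arc and leads all point the same direction: B = 4.14×10⁻⁵ + 2.63×10⁻⁵ = 6.77×10⁻⁵ T.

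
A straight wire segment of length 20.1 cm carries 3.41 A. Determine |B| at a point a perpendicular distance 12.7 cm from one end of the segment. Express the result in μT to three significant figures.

For a finite straight segment, B = (μ₀I/4πd)(sinθ₁ + sinθ₂), where θ₁, θ₂ are the angles from the perpendicular to each end.
The perpendicular foot is at one end, so the two end-offsets along the wire are 0 and L = 0.201 m.
sinθ₁ = 0/√(0²+0.127²) = 0.0000; sinθ₂ = 0.201/√(0.201²+0.127²) = 0.8454.
B = (4π×10⁻⁷ × 3.41) / (4π × 0.127) × (0.0000 + 0.8454) = 2.27×10⁻⁶ T.

B ≈ 2.27 μT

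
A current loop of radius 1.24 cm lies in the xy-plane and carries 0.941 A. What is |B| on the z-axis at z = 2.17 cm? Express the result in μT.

B ≈ 5.82 μT

On the axis of a circular loop, B = μ₀IR² / [2(R²+z²)^(3/2)].
R² + z² = (0.0124)² + (0.0217)² = 0.0006247 m², and (R²+z²)^(3/2) = 1.56×10⁻⁵ m³.
B = (4π×10⁻⁷ × 0.941 × 0.0001538) / (2 × 1.56×10⁻⁵) = 5.82×10⁻⁶ T.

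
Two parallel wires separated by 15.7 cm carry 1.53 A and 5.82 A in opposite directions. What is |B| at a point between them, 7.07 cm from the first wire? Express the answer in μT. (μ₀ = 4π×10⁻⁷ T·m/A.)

B ≈ 17.8 μT

Each long wire gives B = μ₀I/(2πd). Distances are d₁ = 0.0707 m and d₂ = 0.0863 m.
B₁ = 4.33×10⁻⁶ T, B₂ = 1.35×10⁻⁵ T.
Between antiparallel currents both contributions point the same way, so they add. B = B₁ + B₂ = 4.33×10⁻⁶ + 1.35×10⁻⁵ = 1.78×10⁻⁵ T.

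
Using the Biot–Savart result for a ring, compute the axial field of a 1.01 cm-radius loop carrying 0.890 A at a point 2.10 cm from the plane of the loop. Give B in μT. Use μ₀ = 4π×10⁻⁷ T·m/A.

B ≈ 4.51 μT

On the axis of a circular loop, B = μ₀IR² / [2(R²+z²)^(3/2)].
R² + z² = (0.0101)² + (0.021)² = 0.000543 m², and (R²+z²)^(3/2) = 1.27×10⁻⁵ m³.
B = (4π×10⁻⁷ × 0.890 × 0.000102) / (2 × 1.27×10⁻⁵) = 4.51×10⁻⁶ T.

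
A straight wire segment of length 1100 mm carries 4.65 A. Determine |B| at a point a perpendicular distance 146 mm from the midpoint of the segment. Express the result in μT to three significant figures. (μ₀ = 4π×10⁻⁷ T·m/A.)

For a finite straight segment, B = (μ₀I/4πd)(sinθ₁ + sinθ₂), where θ₁, θ₂ are the angles from the perpendicular to each end.
The perpendicular from the point meets the wire at its midpoint, so each end is L/2 = 0.55 m away along the wire.
sinθ₁ = 0.55/√(0.55²+0.146²) = 0.9665; sinθ₂ = 0.55/√(0.55²+0.146²) = 0.9665.
B = (4π×10⁻⁷ × 4.65) / (4π × 0.146) × (0.9665 + 0.9665) = 6.16×10⁻⁶ T.

B ≈ 6.16 μT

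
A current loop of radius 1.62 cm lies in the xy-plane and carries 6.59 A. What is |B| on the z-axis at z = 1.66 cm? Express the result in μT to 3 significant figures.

On the axis of a circular loop, B = μ₀IR² / [2(R²+z²)^(3/2)].
R² + z² = (0.0162)² + (0.0166)² = 0.000538 m², and (R²+z²)^(3/2) = 1.25×10⁻⁵ m³.
B = (4π×10⁻⁷ × 6.59 × 0.0002624) / (2 × 1.25×10⁻⁵) = 8.71×10⁻⁵ T.

B ≈ 87.1 μT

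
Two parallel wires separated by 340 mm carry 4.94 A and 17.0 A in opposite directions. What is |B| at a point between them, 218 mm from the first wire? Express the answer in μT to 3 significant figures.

B ≈ 32.4 μT

Each long wire gives B = μ₀I/(2πd). Distances are d₁ = 0.218 m and d₂ = 0.122 m.
B₁ = 4.53×10⁻⁶ T, B₂ = 2.79×10⁻⁵ T.
Between antiparallel currents both contributions point the same way, so they add. B = B₁ + B₂ = 4.53×10⁻⁶ + 2.79×10⁻⁵ = 3.24×10⁻⁵ T.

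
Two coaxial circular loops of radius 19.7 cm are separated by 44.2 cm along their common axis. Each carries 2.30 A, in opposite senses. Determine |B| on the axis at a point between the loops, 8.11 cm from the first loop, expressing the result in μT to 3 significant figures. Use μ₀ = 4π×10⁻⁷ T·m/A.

Each loop contributes B = μ₀IR²/[2(R²+z²)^(3/2)] on the axis, with z measured from that loop.
Loop 1 (z = 0.0811 m): B₁ = 5.80×10⁻⁶ T. Loop 2 (z = 0.3609 m): B₂ = 8.07×10⁻⁷ T.
The fields oppose: B = |B₁ − B₂| = 4.99×10⁻⁶ T.

B ≈ 4.99 μT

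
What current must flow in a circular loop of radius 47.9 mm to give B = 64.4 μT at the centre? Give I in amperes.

At the centre of a circular loop B = μ₀I/(2R), so I = 2RB/μ₀.
With R = 0.0479 m, I = 2 × 0.0479 × 6.44×10⁻⁵ / (4π×10⁻⁷) = 4.91 A.

I ≈ 4.91 A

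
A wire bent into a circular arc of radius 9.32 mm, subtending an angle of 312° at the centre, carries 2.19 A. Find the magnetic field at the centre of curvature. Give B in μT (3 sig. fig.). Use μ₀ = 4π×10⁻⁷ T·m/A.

B ≈ 128 μT

The Biot–Savart field of a circular arc at its centre is B = μ₀Iφ/(4πR), with φ = 5.445 rad.
B = (4π×10⁻⁷ × 2.19 × 5.445) / (4π × 0.00932) = 1.28×10⁻⁴ T.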